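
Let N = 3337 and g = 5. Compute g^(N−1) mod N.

1922

5^1 ≡ 5 (mod 3337)
5^2 ≡ 5^2 = 25 ≡ 25 (mod 3337)
5^4 ≡ 25^2 = 625 ≡ 625 (mod 3337)
5^8 ≡ 625^2 = 390625 ≡ 196 (mod 3337)
5^16 ≡ 196^2 = 38416 ≡ 1709 (mod 3337)
5^32 ≡ 1709^2 = 2920681 ≡ 806 (mod 3337)
5^64 ≡ 806^2 = 649636 ≡ 2258 (mod 3337)
5^128 ≡ 2258^2 = 5098564 ≡ 2965 (mod 3337)
5^256 ≡ 2965^2 = 8791225 ≡ 1567 (mod 3337)
5^512 ≡ 1567^2 = 2455489 ≡ 2794 (mod 3337)
5^1024 ≡ 2794^2 = 7806436 ≡ 1193 (mod 3337)
5^2048 ≡ 1193^2 = 1423249 ≡ 1687 (mod 3337)
3336 = 2048 + 1024 + 256 + 8 in binary powers of 2.
So 5^3336 ≡ 1687 · 1193 · 1567 · 196 ≡ 1922 (mod 3337).
Since 1922 ≠ 1, base 5 is a Fermat witness: 3337 is composite.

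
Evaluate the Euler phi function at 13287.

8568

Factor: 13287 = 3 · 43 · 103.
φ(13287) = (3−1) · (43−1) · (103−1) = 2 · 42 · 102 = 8568.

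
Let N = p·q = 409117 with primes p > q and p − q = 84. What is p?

Since p = q + 84, we have 409117 = q(q + 84), so q² + 84q − 409117 = 0.
Discriminant: 84² + 4·409117 = 7056 + 1636468 = 1643524; √1643524 = 1282.
q = (−84 + 1282)/2 = 599, and p = q + 84 = 683.
Check: 599 · 683 = 409117.

683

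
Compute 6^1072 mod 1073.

6^1 ≡ 6 (mod 1073)
6^2 ≡ 6^2 = 36 ≡ 36 (mod 1073)
6^4 ≡ 36^2 = 1296 ≡ 223 (mod 1073)
6^8 ≡ 223^2 = 49729 ≡ 371 (mod 1073)
6^16 ≡ 371^2 = 137641 ≡ 297 (mod 1073)
6^32 ≡ 297^2 = 88209 ≡ 223 (mod 1073)
6^64 ≡ 223^2 = 49729 ≡ 371 (mod 1073)
6^128 ≡ 371^2 = 137641 ≡ 297 (mod 1073)
6^256 ≡ 297^2 = 88209 ≡ 223 (mod 1073)
6^512 ≡ 223^2 = 49729 ≡ 371 (mod 1073)
6^1024 ≡ 371^2 = 137641 ≡ 297 (mod 1073)
1072 = 1024 + 32 + 16 in binary powers of 2.
So 6^1072 ≡ 297 · 223 · 297 ≡ 371 (mod 1073).
Since 371 ≠ 1, base 6 is a Fermat witness: 1073 is composite.

371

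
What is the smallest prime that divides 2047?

2047 is odd.
Digit sum 13, not divisible by 3.
Ends in 7: not divisible by 5.
7: 2047 = 7·292 + 3
11: 2047 = 11·186 + 1
13: 2047 = 13·157 + 6
17: 2047 = 17·120 + 7
19: 2047 = 19·107 + 14
23: 2047 = 23·89

23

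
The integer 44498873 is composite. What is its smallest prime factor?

83

44498873 is odd.
Digit sum 47, not divisible by 3.
Ends in 3: not divisible by 5.
7: 44498873 = 7·6356981 + 6
11: 44498873 = 11·4045352 + 1
13: 44498873 = 13·3422990 + 3
17: 44498873 = 17·2617580 + 13
19: 44498873 = 19·2342045 + 18
23: 44498873 = 23·1934733 + 14
29: 44498873 = 29·1534443 + 26
31: 44498873 = 31·1435447 + 16
37: 44498873 = 37·1202672 + 9
41: 44498873 = 41·1085338 + 15
43: 44498873 = 43·1034857 + 22
47: 44498873 = 47·946784 + 25
53: 44498873 = 53·839601 + 20
59: 44498873 = 59·754218 + 11
61: 44498873 = 61·729489 + 44
67: 44498873 = 67·664162 + 19
71: 44498873 = 71·626744 + 49
73: 44498873 = 73·609573 + 44
79: 44498873 = 79·563276 + 69
83: 44498873 = 83·536131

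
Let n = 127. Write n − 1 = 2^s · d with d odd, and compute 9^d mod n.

127 − 1 = 126 = 2^1 · 63, so d = 63.
9^1 ≡ 9 (mod 127)
9^2 ≡ 9^2 = 81 ≡ 81 (mod 127)
9^4 ≡ 81^2 = 6561 ≡ 84 (mod 127)
9^8 ≡ 84^2 = 7056 ≡ 71 (mod 127)
9^16 ≡ 71^2 = 5041 ≡ 88 (mod 127)
9^32 ≡ 88^2 = 7744 ≡ 124 (mod 127)
63 = 32 + 16 + 8 + 4 + 2 + 1 in binary powers of 2.
So 9^63 ≡ 124 · 88 · 71 · 84 · 81 · 9 ≡ 1 (mod 127).
Since 9^d ≡ 1 (mod 127), base 9 does not prove 127 composite.

1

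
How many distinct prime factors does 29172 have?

5

29172 = 2^2 · 7293
7293 = 3 · 2431
2431 = 11 · 221
221 = 13 · 17
29172 = 2^2 · 3 · 11 · 13 · 17, which has 5 distinct prime factors.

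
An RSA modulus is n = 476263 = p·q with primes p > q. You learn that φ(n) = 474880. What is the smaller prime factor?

641

φ(n) = (p−1)(q−1) = n − (p+q) + 1, so p + q = 476263 − 474880 + 1 = 1384.
p and q are the roots of t² − 1384t + 476263 = 0.
Discriminant: 1384² − 4·476263 = 1915456 − 1905052 = 10404; √10404 = 102.
q = (1384 − 102)/2 = 641, p = (1384 + 102)/2 = 743.
Check: 641 · 743 = 476263.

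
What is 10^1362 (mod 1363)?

63

10^1 ≡ 10 (mod 1363)
10^2 ≡ 10^2 = 100 ≡ 100 (mod 1363)
10^4 ≡ 100^2 = 10000 ≡ 459 (mod 1363)
10^8 ≡ 459^2 = 210681 ≡ 779 (mod 1363)
10^16 ≡ 779^2 = 606841 ≡ 306 (mod 1363)
10^32 ≡ 306^2 = 93636 ≡ 952 (mod 1363)
10^64 ≡ 952^2 = 906304 ≡ 1272 (mod 1363)
10^128 ≡ 1272^2 = 1617984 ≡ 103 (mod 1363)
10^256 ≡ 103^2 = 10609 ≡ 1068 (mod 1363)
10^512 ≡ 1068^2 = 1140624 ≡ 1156 (mod 1363)
10^1024 ≡ 1156^2 = 1336336 ≡ 596 (mod 1363)
1362 = 1024 + 256 + 64 + 16 + 2 in binary powers of 2.
So 10^1362 ≡ 596 · 1068 · 1272 · 306 · 100 ≡ 63 (mod 1363).
Since 63 ≠ 1, base 10 is a Fermat witness: 1363 is composite.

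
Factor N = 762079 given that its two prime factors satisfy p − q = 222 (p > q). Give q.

769

Since p = q + 222, we have 762079 = q(q + 222), so q² + 222q − 762079 = 0.
Discriminant: 222² + 4·762079 = 49284 + 3048316 = 3097600; √3097600 = 1760.
q = (−222 + 1760)/2 = 769, and p = q + 222 = 991.
Check: 769 · 991 = 762079.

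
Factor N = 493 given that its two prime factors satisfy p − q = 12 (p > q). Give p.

29

Since p = q + 12, we have 493 = q(q + 12), so q² + 12q − 493 = 0.
Discriminant: 12² + 4·493 = 144 + 1972 = 2116; √2116 = 46.
q = (−12 + 46)/2 = 17, and p = q + 12 = 29.
Check: 17 · 29 = 493.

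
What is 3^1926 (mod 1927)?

3^1 ≡ 3 (mod 1927)
3^2 ≡ 3^2 = 9 ≡ 9 (mod 1927)
3^4 ≡ 9^2 = 81 ≡ 81 (mod 1927)
3^8 ≡ 81^2 = 6561 ≡ 780 (mod 1927)
3^16 ≡ 780^2 = 608400 ≡ 1395 (mod 1927)
3^32 ≡ 1395^2 = 1946025 ≡ 1682 (mod 1927)
3^64 ≡ 1682^2 = 2829124 ≡ 288 (mod 1927)
3^128 ≡ 288^2 = 82944 ≡ 83 (mod 1927)
3^256 ≡ 83^2 = 6889 ≡ 1108 (mod 1927)
3^512 ≡ 1108^2 = 1227664 ≡ 165 (mod 1927)
3^1024 ≡ 165^2 = 27225 ≡ 247 (mod 1927)
1926 = 1024 + 512 + 256 + 128 + 4 + 2 in binary powers of 2.
So 3^1926 ≡ 247 · 165 · 1108 · 83 · 81 · 9 ≡ 237 (mod 1927).
Since 237 ≠ 1, base 3 is a Fermat witness: 1927 is composite.

237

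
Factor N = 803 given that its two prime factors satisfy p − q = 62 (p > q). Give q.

Since p = q + 62, we have 803 = q(q + 62), so q² + 62q − 803 = 0.
Discriminant: 62² + 4·803 = 3844 + 3212 = 7056; √7056 = 84.
q = (−62 + 84)/2 = 11, and p = q + 62 = 73.
Check: 11 · 73 = 803.

11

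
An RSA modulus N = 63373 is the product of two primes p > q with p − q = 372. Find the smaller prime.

Since p = q + 372, we have 63373 = q(q + 372), so q² + 372q − 63373 = 0.
Discriminant: 372² + 4·63373 = 138384 + 253492 = 391876; √391876 = 626.
q = (−372 + 626)/2 = 127, and p = q + 372 = 499.
Check: 127 · 499 = 63373.

127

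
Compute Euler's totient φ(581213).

Factor: 581213 = 17 · 179 · 191.
φ(581213) = (17−1) · (179−1) · (191−1) = 16 · 178 · 190 = 541120.

541120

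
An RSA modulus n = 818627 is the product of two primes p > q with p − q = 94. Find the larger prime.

Since p = q + 94, we have 818627 = q(q + 94), so q² + 94q − 818627 = 0.
Discriminant: 94² + 4·818627 = 8836 + 3274508 = 3283344; √3283344 = 1812.
q = (−94 + 1812)/2 = 859, and p = q + 94 = 953.
Check: 859 · 953 = 818627.

953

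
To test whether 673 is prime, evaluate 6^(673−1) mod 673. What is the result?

1

6^1 ≡ 6 (mod 673)
6^2 ≡ 6^2 = 36 ≡ 36 (mod 673)
6^4 ≡ 36^2 = 1296 ≡ 623 (mod 673)
6^8 ≡ 623^2 = 388129 ≡ 481 (mod 673)
6^16 ≡ 481^2 = 231361 ≡ 522 (mod 673)
6^32 ≡ 522^2 = 272484 ≡ 592 (mod 673)
6^64 ≡ 592^2 = 350464 ≡ 504 (mod 673)
6^128 ≡ 504^2 = 254016 ≡ 295 (mod 673)
6^256 ≡ 295^2 = 87025 ≡ 208 (mod 673)
6^512 ≡ 208^2 = 43264 ≡ 192 (mod 673)
672 = 512 + 128 + 32 in binary powers of 2.
So 6^672 ≡ 192 · 295 · 592 ≡ 1 (mod 673).
Since the result is 1, base 6 gives no evidence that 673 is composite.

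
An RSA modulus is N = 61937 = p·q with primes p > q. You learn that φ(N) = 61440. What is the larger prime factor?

257

φ(n) = (p−1)(q−1) = n − (p+q) + 1, so p + q = 61937 − 61440 + 1 = 498.
p and q are the roots of t² − 498t + 61937 = 0.
Discriminant: 498² − 4·61937 = 248004 − 247748 = 256; √256 = 16.
q = (498 − 16)/2 = 241, p = (498 + 16)/2 = 257.
Check: 241 · 257 = 61937.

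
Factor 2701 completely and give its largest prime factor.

2701 = 37 · 73
73 is prime.
So 2701 = 37 · 73; the largest prime factor is 73.

73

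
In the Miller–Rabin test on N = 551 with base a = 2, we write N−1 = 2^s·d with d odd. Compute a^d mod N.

184

551 − 1 = 550 = 2^1 · 275, so d = 275.
2^1 ≡ 2 (mod 551)
2^2 ≡ 2^2 = 4 ≡ 4 (mod 551)
2^4 ≡ 4^2 = 16 ≡ 16 (mod 551)
2^8 ≡ 16^2 = 256 ≡ 256 (mod 551)
2^16 ≡ 256^2 = 65536 ≡ 518 (mod 551)
2^32 ≡ 518^2 = 268324 ≡ 538 (mod 551)
2^64 ≡ 538^2 = 289444 ≡ 169 (mod 551)
2^128 ≡ 169^2 = 28561 ≡ 460 (mod 551)
2^256 ≡ 460^2 = 211600 ≡ 16 (mod 551)
275 = 256 + 16 + 2 + 1 in binary powers of 2.
So 2^275 ≡ 16 · 518 · 4 · 2 ≡ 184 (mod 551).
Squaring chain: 184; never reaches −1, so base 2 is a Miller–Rabin witness that 551 is composite.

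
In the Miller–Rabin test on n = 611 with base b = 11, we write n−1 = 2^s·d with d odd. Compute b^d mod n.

527

611 − 1 = 610 = 2^1 · 305, so d = 305.
11^1 ≡ 11 (mod 611)
11^2 ≡ 11^2 = 121 ≡ 121 (mod 611)
11^4 ≡ 121^2 = 14641 ≡ 588 (mod 611)
11^8 ≡ 588^2 = 345744 ≡ 529 (mod 611)
11^16 ≡ 529^2 = 279841 ≡ 3 (mod 611)
11^32 ≡ 3^2 = 9 ≡ 9 (mod 611)
11^64 ≡ 9^2 = 81 ≡ 81 (mod 611)
11^128 ≡ 81^2 = 6561 ≡ 451 (mod 611)
11^256 ≡ 451^2 = 203401 ≡ 549 (mod 611)
305 = 256 + 32 + 16 + 1 in binary powers of 2.
So 11^305 ≡ 549 · 9 · 3 · 11 ≡ 527 (mod 611).
Squaring chain: 527; never reaches −1, so base 11 is a Miller–Rabin witness that 611 is composite.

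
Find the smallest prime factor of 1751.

1751 is odd.
Digit sum 14, not divisible by 3.
Ends in 1: not divisible by 5.
7: 1751 = 7·250 + 1
11: 1751 = 11·159 + 2
13: 1751 = 13·134 + 9
17: 1751 = 17·103

17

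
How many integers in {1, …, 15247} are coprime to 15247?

Factor: 15247 = 79 · 193.
φ(15247) = (79−1) · (193−1) = 78 · 192 = 14976.

14976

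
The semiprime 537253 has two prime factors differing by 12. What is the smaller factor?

727

Since p = q + 12, we have 537253 = q(q + 12), so q² + 12q − 537253 = 0.
Discriminant: 12² + 4·537253 = 144 + 2149012 = 2149156; √2149156 = 1466.
q = (−12 + 1466)/2 = 727, and p = q + 12 = 739.
Check: 727 · 739 = 537253.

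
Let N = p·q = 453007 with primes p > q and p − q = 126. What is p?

739

Since p = q + 126, we have 453007 = q(q + 126), so q² + 126q − 453007 = 0.
Discriminant: 126² + 4·453007 = 15876 + 1812028 = 1827904; √1827904 = 1352.
q = (−126 + 1352)/2 = 613, and p = q + 126 = 739.
Check: 613 · 739 = 453007.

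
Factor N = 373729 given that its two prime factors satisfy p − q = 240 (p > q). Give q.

Since p = q + 240, we have 373729 = q(q + 240), so q² + 240q − 373729 = 0.
Discriminant: 240² + 4·373729 = 57600 + 1494916 = 1552516; √1552516 = 1246.
q = (−240 + 1246)/2 = 503, and p = q + 240 = 743.
Check: 503 · 743 = 373729.

503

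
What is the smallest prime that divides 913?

913 is odd.
Digit sum 13, not divisible by 3.
Ends in 3: not divisible by 5.
7: 913 = 7·130 + 3
11: 913 = 11·83

11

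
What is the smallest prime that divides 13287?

3

13287 is odd.
Digit sum 21, divisible by 3.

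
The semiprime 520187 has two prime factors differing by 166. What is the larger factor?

809

Since p = q + 166, we have 520187 = q(q + 166), so q² + 166q − 520187 = 0.
Discriminant: 166² + 4·520187 = 27556 + 2080748 = 2108304; √2108304 = 1452.
q = (−166 + 1452)/2 = 643, and p = q + 166 = 809.
Check: 643 · 809 = 520187.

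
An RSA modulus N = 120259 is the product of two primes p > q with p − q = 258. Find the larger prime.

499

Since p = q + 258, we have 120259 = q(q + 258), so q² + 258q − 120259 = 0.
Discriminant: 258² + 4·120259 = 66564 + 481036 = 547600; √547600 = 740.
q = (−258 + 740)/2 = 241, and p = q + 258 = 499.
Check: 241 · 499 = 120259.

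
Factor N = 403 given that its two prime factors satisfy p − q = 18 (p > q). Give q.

Since p = q + 18, we have 403 = q(q + 18), so q² + 18q − 403 = 0.
Discriminant: 18² + 4·403 = 324 + 1612 = 1936; √1936 = 44.
q = (−18 + 44)/2 = 13, and p = q + 18 = 31.
Check: 13 · 31 = 403.

13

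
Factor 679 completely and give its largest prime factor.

679 = 7 · 97
97 is prime.
So 679 = 7 · 97; the largest prime factor is 97.

97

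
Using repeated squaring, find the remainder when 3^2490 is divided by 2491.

3^1 ≡ 3 (mod 2491)
3^2 ≡ 3^2 = 9 ≡ 9 (mod 2491)
3^4 ≡ 9^2 = 81 ≡ 81 (mod 2491)
3^8 ≡ 81^2 = 6561 ≡ 1579 (mod 2491)
3^16 ≡ 1579^2 = 2493241 ≡ 2241 (mod 2491)
3^32 ≡ 2241^2 = 5022081 ≡ 225 (mod 2491)
3^64 ≡ 225^2 = 50625 ≡ 805 (mod 2491)
3^128 ≡ 805^2 = 648025 ≡ 365 (mod 2491)
3^256 ≡ 365^2 = 133225 ≡ 1202 (mod 2491)
3^512 ≡ 1202^2 = 1444804 ≡ 24 (mod 2491)
3^1024 ≡ 24^2 = 576 ≡ 576 (mod 2491)
3^2048 ≡ 576^2 = 331776 ≡ 473 (mod 2491)
2490 = 2048 + 256 + 128 + 32 + 16 + 8 + 2 in binary powers of 2.
So 3^2490 ≡ 473 · 1202 · 365 · 225 · 2241 · 1579 · 9 ≡ 1011 (mod 2491).
Since 1011 ≠ 1, base 3 is a Fermat witness: 2491 is composite.

1011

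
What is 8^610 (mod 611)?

155

8^1 ≡ 8 (mod 611)
8^2 ≡ 8^2 = 64 ≡ 64 (mod 611)
8^4 ≡ 64^2 = 4096 ≡ 430 (mod 611)
8^8 ≡ 430^2 = 184900 ≡ 378 (mod 611)
8^16 ≡ 378^2 = 142884 ≡ 521 (mod 611)
8^32 ≡ 521^2 = 271441 ≡ 157 (mod 611)
8^64 ≡ 157^2 = 24649 ≡ 209 (mod 611)
8^128 ≡ 209^2 = 43681 ≡ 300 (mod 611)
8^256 ≡ 300^2 = 90000 ≡ 183 (mod 611)
8^512 ≡ 183^2 = 33489 ≡ 495 (mod 611)
610 = 512 + 64 + 32 + 2 in binary powers of 2.
So 8^610 ≡ 495 · 209 · 157 · 64 ≡ 155 (mod 611).
Since 155 ≠ 1, base 8 is a Fermat witness: 611 is composite.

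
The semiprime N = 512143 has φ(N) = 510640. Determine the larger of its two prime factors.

φ(n) = (p−1)(q−1) = n − (p+q) + 1, so p + q = 512143 − 510640 + 1 = 1504.
p and q are the roots of t² − 1504t + 512143 = 0.
Discriminant: 1504² − 4·512143 = 2262016 − 2048572 = 213444; √213444 = 462.
q = (1504 − 462)/2 = 521, p = (1504 + 462)/2 = 983.
Check: 521 · 983 = 512143.

983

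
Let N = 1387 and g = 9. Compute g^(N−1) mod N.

1

9^1 ≡ 9 (mod 1387)
9^2 ≡ 9^2 = 81 ≡ 81 (mod 1387)
9^4 ≡ 81^2 = 6561 ≡ 1013 (mod 1387)
9^8 ≡ 1013^2 = 1026169 ≡ 1176 (mod 1387)
9^16 ≡ 1176^2 = 1382976 ≡ 137 (mod 1387)
9^32 ≡ 137^2 = 18769 ≡ 738 (mod 1387)
9^64 ≡ 738^2 = 544644 ≡ 940 (mod 1387)
9^128 ≡ 940^2 = 883600 ≡ 81 (mod 1387)
9^256 ≡ 81^2 = 6561 ≡ 1013 (mod 1387)
9^512 ≡ 1013^2 = 1026169 ≡ 1176 (mod 1387)
9^1024 ≡ 1176^2 = 1382976 ≡ 137 (mod 1387)
1386 = 1024 + 256 + 64 + 32 + 8 + 2 in binary powers of 2.
So 9^1386 ≡ 137 · 1013 · 940 · 738 · 1176 · 81 ≡ 1 (mod 1387).
Since the result is 1, base 9 gives no evidence that 1387 is composite.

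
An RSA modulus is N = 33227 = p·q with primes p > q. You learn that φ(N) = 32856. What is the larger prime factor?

223

φ(n) = (p−1)(q−1) = n − (p+q) + 1, so p + q = 33227 − 32856 + 1 = 372.
p and q are the roots of t² − 372t + 33227 = 0.
Discriminant: 372² − 4·33227 = 138384 − 132908 = 5476; √5476 = 74.
q = (372 − 74)/2 = 149, p = (372 + 74)/2 = 223.
Check: 149 · 223 = 33227.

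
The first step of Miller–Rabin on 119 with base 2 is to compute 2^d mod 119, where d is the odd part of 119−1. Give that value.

119 − 1 = 118 = 2^1 · 59, so d = 59.
2^1 ≡ 2 (mod 119)
2^2 ≡ 2^2 = 4 ≡ 4 (mod 119)
2^4 ≡ 4^2 = 16 ≡ 16 (mod 119)
2^8 ≡ 16^2 = 256 ≡ 18 (mod 119)
2^16 ≡ 18^2 = 324 ≡ 86 (mod 119)
2^32 ≡ 86^2 = 7396 ≡ 18 (mod 119)
59 = 32 + 16 + 8 + 2 + 1 in binary powers of 2.
So 2^59 ≡ 18 · 86 · 18 · 4 · 2 ≡ 25 (mod 119).
Squaring chain: 25; never reaches −1, so base 2 is a Miller–Rabin witness that 119 is composite.

25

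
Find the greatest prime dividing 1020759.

79

1020759 = 3 · 340253
340253 = 59 · 5767
5767 = 73 · 79
79 is prime.
So 1020759 = 3 · 59 · 73 · 79; the largest prime factor is 79.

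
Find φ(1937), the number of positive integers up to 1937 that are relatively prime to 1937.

1776

Factor: 1937 = 13 · 149.
φ(1937) = (13−1) · (149−1) = 12 · 148 = 1776.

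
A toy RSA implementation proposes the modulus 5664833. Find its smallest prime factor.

83

5664833 is odd.
Digit sum 35, not divisible by 3.
Ends in 3: not divisible by 5.
7: 5664833 = 7·809261 + 6
11: 5664833 = 11·514984 + 9
13: 5664833 = 13·435756 + 5
17: 5664833 = 17·333225 + 8
19: 5664833 = 19·298149 + 2
23: 5664833 = 23·246297 + 2
29: 5664833 = 29·195339 + 2
31: 5664833 = 31·182736 + 17
37: 5664833 = 37·153103 + 22
41: 5664833 = 41·138166 + 27
43: 5664833 = 43·131740 + 13
47: 5664833 = 47·120528 + 17
53: 5664833 = 53·106883 + 34
59: 5664833 = 59·96014 + 7
61: 5664833 = 61·92866 + 7
67: 5664833 = 67·84549 + 50
71: 5664833 = 71·79786 + 27
73: 5664833 = 73·77600 + 33
79: 5664833 = 79·71706 + 59
83: 5664833 = 83·68251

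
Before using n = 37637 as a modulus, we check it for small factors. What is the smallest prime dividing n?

61

37637 is odd.
Digit sum 26, not divisible by 3.
Ends in 7: not divisible by 5.
7: 37637 = 7·5376 + 5
11: 37637 = 11·3421 + 6
13: 37637 = 13·2895 + 2
17: 37637 = 17·2213 + 16
19: 37637 = 19·1980 + 17
23: 37637 = 23·1636 + 9
29: 37637 = 29·1297 + 24
31: 37637 = 31·1214 + 3
37: 37637 = 37·1017 + 8
41: 37637 = 41·917 + 40
43: 37637 = 43·875 + 12
47: 37637 = 47·800 + 37
53: 37637 = 53·710 + 7
59: 37637 = 59·637 + 54
61: 37637 = 61·617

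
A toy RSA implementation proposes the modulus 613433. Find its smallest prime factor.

613433 is odd.
Digit sum 20, not divisible by 3.
Ends in 3: not divisible by 5.
7: 613433 = 7·87633 + 2
11: 613433 = 11·55766 + 7
13: 613433 = 13·47187 + 2
17: 613433 = 17·36084 + 5
19: 613433 = 19·32285 + 18
23: 613433 = 23·26671

23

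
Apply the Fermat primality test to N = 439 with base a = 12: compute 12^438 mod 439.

12^1 ≡ 12 (mod 439)
12^2 ≡ 12^2 = 144 ≡ 144 (mod 439)
12^4 ≡ 144^2 = 20736 ≡ 103 (mod 439)
12^8 ≡ 103^2 = 10609 ≡ 73 (mod 439)
12^16 ≡ 73^2 = 5329 ≡ 61 (mod 439)
12^32 ≡ 61^2 = 3721 ≡ 209 (mod 439)
12^64 ≡ 209^2 = 43681 ≡ 220 (mod 439)
12^128 ≡ 220^2 = 48400 ≡ 110 (mod 439)
12^256 ≡ 110^2 = 12100 ≡ 247 (mod 439)
438 = 256 + 128 + 32 + 16 + 4 + 2 in binary powers of 2.
So 12^438 ≡ 247 · 110 · 209 · 61 · 103 · 144 ≡ 1 (mod 439).
Since the result is 1, base 12 gives no evidence that 439 is composite.

1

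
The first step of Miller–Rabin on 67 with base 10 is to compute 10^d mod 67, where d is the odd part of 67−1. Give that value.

67 − 1 = 66 = 2^1 · 33, so d = 33.
10^1 ≡ 10 (mod 67)
10^2 ≡ 10^2 = 100 ≡ 33 (mod 67)
10^4 ≡ 33^2 = 1089 ≡ 17 (mod 67)
10^8 ≡ 17^2 = 289 ≡ 21 (mod 67)
10^16 ≡ 21^2 = 441 ≡ 39 (mod 67)
10^32 ≡ 39^2 = 1521 ≡ 47 (mod 67)
33 = 32 + 1 in binary powers of 2.
So 10^33 ≡ 47 · 10 ≡ 1 (mod 67).
Since 10^d ≡ 1 (mod 67), base 10 does not prove 67 composite.

1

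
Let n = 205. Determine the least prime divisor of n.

5

205 is odd.
Digit sum 7, not divisible by 3.
Ends in 5: divisible by 5.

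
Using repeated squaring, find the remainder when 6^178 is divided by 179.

6^1 ≡ 6 (mod 179)
6^2 ≡ 6^2 = 36 ≡ 36 (mod 179)
6^4 ≡ 36^2 = 1296 ≡ 43 (mod 179)
6^8 ≡ 43^2 = 1849 ≡ 59 (mod 179)
6^16 ≡ 59^2 = 3481 ≡ 80 (mod 179)
6^32 ≡ 80^2 = 6400 ≡ 135 (mod 179)
6^64 ≡ 135^2 = 18225 ≡ 146 (mod 179)
6^128 ≡ 146^2 = 21316 ≡ 15 (mod 179)
178 = 128 + 32 + 16 + 2 in binary powers of 2.
So 6^178 ≡ 15 · 135 · 80 · 36 ≡ 1 (mod 179).
Since the result is 1, base 6 gives no evidence that 179 is composite.

1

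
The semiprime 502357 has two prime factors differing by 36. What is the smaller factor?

691

Since p = q + 36, we have 502357 = q(q + 36), so q² + 36q − 502357 = 0.
Discriminant: 36² + 4·502357 = 1296 + 2009428 = 2010724; √2010724 = 1418.
q = (−36 + 1418)/2 = 691, and p = q + 36 = 727.
Check: 691 · 727 = 502357.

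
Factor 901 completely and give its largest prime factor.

901 = 17 · 53
53 is prime.
So 901 = 17 · 53; the largest prime factor is 53.

53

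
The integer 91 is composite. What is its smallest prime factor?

91 is odd.
Digit sum 10, not divisible by 3.
Ends in 1: not divisible by 5.
7: 91 = 7·13

7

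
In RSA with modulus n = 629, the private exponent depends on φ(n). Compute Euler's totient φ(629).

576

Factor: 629 = 17 · 37.
φ(629) = (17−1) · (37−1) = 16 · 36 = 576.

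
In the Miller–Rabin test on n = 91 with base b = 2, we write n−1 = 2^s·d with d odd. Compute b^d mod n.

57

91 − 1 = 90 = 2^1 · 45, so d = 45.
2^1 ≡ 2 (mod 91)
2^2 ≡ 2^2 = 4 ≡ 4 (mod 91)
2^4 ≡ 4^2 = 16 ≡ 16 (mod 91)
2^8 ≡ 16^2 = 256 ≡ 74 (mod 91)
2^16 ≡ 74^2 = 5476 ≡ 16 (mod 91)
2^32 ≡ 16^2 = 256 ≡ 74 (mod 91)
45 = 32 + 8 + 4 + 1 in binary powers of 2.
So 2^45 ≡ 74 · 74 · 16 · 2 ≡ 57 (mod 91).
Squaring chain: 57; never reaches −1, so base 2 is a Miller–Rabin witness that 91 is composite.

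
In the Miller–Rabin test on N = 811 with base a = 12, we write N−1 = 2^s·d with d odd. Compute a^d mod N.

811 − 1 = 810 = 2^1 · 405, so d = 405.
12^1 ≡ 12 (mod 811)
12^2 ≡ 12^2 = 144 ≡ 144 (mod 811)
12^4 ≡ 144^2 = 20736 ≡ 461 (mod 811)
12^8 ≡ 461^2 = 212521 ≡ 39 (mod 811)
12^16 ≡ 39^2 = 1521 ≡ 710 (mod 811)
12^32 ≡ 710^2 = 504100 ≡ 469 (mod 811)
12^64 ≡ 469^2 = 219961 ≡ 180 (mod 811)
12^128 ≡ 180^2 = 32400 ≡ 771 (mod 811)
12^256 ≡ 771^2 = 594441 ≡ 789 (mod 811)
405 = 256 + 128 + 16 + 4 + 1 in binary powers of 2.
So 12^405 ≡ 789 · 771 · 710 · 461 · 12 ≡ 810 (mod 811).
Since 12^d ≡ 810 (mod 811), base 12 does not prove 811 composite.

810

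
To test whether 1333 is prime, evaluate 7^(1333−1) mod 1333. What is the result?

7^1 ≡ 7 (mod 1333)
7^2 ≡ 7^2 = 49 ≡ 49 (mod 1333)
7^4 ≡ 49^2 = 2401 ≡ 1068 (mod 1333)
7^8 ≡ 1068^2 = 1140624 ≡ 909 (mod 1333)
7^16 ≡ 909^2 = 826281 ≡ 1154 (mod 1333)
7^32 ≡ 1154^2 = 1331716 ≡ 49 (mod 1333)
7^64 ≡ 49^2 = 2401 ≡ 1068 (mod 1333)
7^128 ≡ 1068^2 = 1140624 ≡ 909 (mod 1333)
7^256 ≡ 909^2 = 826281 ≡ 1154 (mod 1333)
7^512 ≡ 1154^2 = 1331716 ≡ 49 (mod 1333)
7^1024 ≡ 49^2 = 2401 ≡ 1068 (mod 1333)
1332 = 1024 + 256 + 32 + 16 + 4 in binary powers of 2.
So 7^1332 ≡ 1068 · 1154 · 49 · 1154 · 1068 ≡ 388 (mod 1333).
Since 388 ≠ 1, base 7 is a Fermat witness: 1333 is composite.

388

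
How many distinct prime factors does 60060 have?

6

60060 = 2^2 · 15015
15015 = 3 · 5005
5005 = 5 · 1001
1001 = 7 · 143
143 = 11 · 13
60060 = 2^2 · 3 · 5 · 7 · 11 · 13, which has 6 distinct prime factors.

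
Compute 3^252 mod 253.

3^1 ≡ 3 (mod 253)
3^2 ≡ 3^2 = 9 ≡ 9 (mod 253)
3^4 ≡ 9^2 = 81 ≡ 81 (mod 253)
3^8 ≡ 81^2 = 6561 ≡ 236 (mod 253)
3^16 ≡ 236^2 = 55696 ≡ 36 (mod 253)
3^32 ≡ 36^2 = 1296 ≡ 31 (mod 253)
3^64 ≡ 31^2 = 961 ≡ 202 (mod 253)
3^128 ≡ 202^2 = 40804 ≡ 71 (mod 253)
252 = 128 + 64 + 32 + 16 + 8 + 4 in binary powers of 2.
So 3^252 ≡ 71 · 202 · 31 · 36 · 236 · 81 ≡ 31 (mod 253).
Since 31 ≠ 1, base 3 is a Fermat witness: 253 is composite.

31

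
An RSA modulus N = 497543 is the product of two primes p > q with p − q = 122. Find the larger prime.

769

Since p = q + 122, we have 497543 = q(q + 122), so q² + 122q − 497543 = 0.
Discriminant: 122² + 4·497543 = 14884 + 1990172 = 2005056; √2005056 = 1416.
q = (−122 + 1416)/2 = 647, and p = q + 122 = 769.
Check: 647 · 769 = 497543.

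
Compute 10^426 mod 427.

393

10^1 ≡ 10 (mod 427)
10^2 ≡ 10^2 = 100 ≡ 100 (mod 427)
10^4 ≡ 100^2 = 10000 ≡ 179 (mod 427)
10^8 ≡ 179^2 = 32041 ≡ 16 (mod 427)
10^16 ≡ 16^2 = 256 ≡ 256 (mod 427)
10^32 ≡ 256^2 = 65536 ≡ 205 (mod 427)
10^64 ≡ 205^2 = 42025 ≡ 179 (mod 427)
10^128 ≡ 179^2 = 32041 ≡ 16 (mod 427)
10^256 ≡ 16^2 = 256 ≡ 256 (mod 427)
426 = 256 + 128 + 32 + 8 + 2 in binary powers of 2.
So 10^426 ≡ 256 · 16 · 205 · 16 · 100 ≡ 393 (mod 427).
Since 393 ≠ 1, base 10 is a Fermat witness: 427 is composite.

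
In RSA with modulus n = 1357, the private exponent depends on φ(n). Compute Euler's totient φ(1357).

1276

Factor: 1357 = 23 · 59.
φ(1357) = (23−1) · (59−1) = 22 · 58 = 1276.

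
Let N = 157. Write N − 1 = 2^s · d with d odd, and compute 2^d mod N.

157 − 1 = 156 = 2^2 · 39, so d = 39.
2^1 ≡ 2 (mod 157)
2^2 ≡ 2^2 = 4 ≡ 4 (mod 157)
2^4 ≡ 4^2 = 16 ≡ 16 (mod 157)
2^8 ≡ 16^2 = 256 ≡ 99 (mod 157)
2^16 ≡ 99^2 = 9801 ≡ 67 (mod 157)
2^32 ≡ 67^2 = 4489 ≡ 93 (mod 157)
39 = 32 + 4 + 2 + 1 in binary powers of 2.
So 2^39 ≡ 93 · 16 · 4 · 2 ≡ 129 (mod 157).
Squaring chain: 129 → 156; reaches −1, so base 2 does not prove 157 composite.

129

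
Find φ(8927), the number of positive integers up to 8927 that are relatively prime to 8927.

Factor: 8927 = 79 · 113.
φ(8927) = (79−1) · (113−1) = 78 · 112 = 8736.

8736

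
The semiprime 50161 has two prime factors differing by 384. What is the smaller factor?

Since p = q + 384, we have 50161 = q(q + 384), so q² + 384q − 50161 = 0.
Discriminant: 384² + 4·50161 = 147456 + 200644 = 348100; √348100 = 590.
q = (−384 + 590)/2 = 103, and p = q + 384 = 487.
Check: 103 · 487 = 50161.

103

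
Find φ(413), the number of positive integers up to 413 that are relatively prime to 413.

Factor: 413 = 7 · 59.
φ(413) = (7−1) · (59−1) = 6 · 58 = 348.

348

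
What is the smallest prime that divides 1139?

1139 is odd.
Digit sum 14, not divisible by 3.
Ends in 9: not divisible by 5.
7: 1139 = 7·162 + 5
11: 1139 = 11·103 + 6
13: 1139 = 13·87 + 8
17: 1139 = 17·67

17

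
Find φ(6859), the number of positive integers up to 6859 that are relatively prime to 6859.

6498

Factor: 6859 = 19^3.
φ(6859) = 19^2·(19−1) = 6498.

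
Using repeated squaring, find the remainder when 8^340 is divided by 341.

1

8^1 ≡ 8 (mod 341)
8^2 ≡ 8^2 = 64 ≡ 64 (mod 341)
8^4 ≡ 64^2 = 4096 ≡ 4 (mod 341)
8^8 ≡ 4^2 = 16 ≡ 16 (mod 341)
8^16 ≡ 16^2 = 256 ≡ 256 (mod 341)
8^32 ≡ 256^2 = 65536 ≡ 64 (mod 341)
8^64 ≡ 64^2 = 4096 ≡ 4 (mod 341)
8^128 ≡ 4^2 = 16 ≡ 16 (mod 341)
8^256 ≡ 16^2 = 256 ≡ 256 (mod 341)
340 = 256 + 64 + 16 + 4 in binary powers of 2.
So 8^340 ≡ 256 · 4 · 256 · 4 ≡ 1 (mod 341).
Since the result is 1, base 8 gives no evidence that 341 is composite.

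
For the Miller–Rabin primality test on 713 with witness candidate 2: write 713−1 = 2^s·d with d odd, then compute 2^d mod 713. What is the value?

713 − 1 = 712 = 2^3 · 89, so d = 89.
2^1 ≡ 2 (mod 713)
2^2 ≡ 2^2 = 4 ≡ 4 (mod 713)
2^4 ≡ 4^2 = 16 ≡ 16 (mod 713)
2^8 ≡ 16^2 = 256 ≡ 256 (mod 713)
2^16 ≡ 256^2 = 65536 ≡ 653 (mod 713)
2^32 ≡ 653^2 = 426409 ≡ 35 (mod 713)
2^64 ≡ 35^2 = 1225 ≡ 512 (mod 713)
89 = 64 + 16 + 8 + 1 in binary powers of 2.
So 2^89 ≡ 512 · 653 · 256 · 2 ≡ 140 (mod 713).
Squaring chain: 140 → 349 → 591; never reaches −1, so base 2 is a Miller–Rabin witness that 713 is composite.

140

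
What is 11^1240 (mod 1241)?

11^1 ≡ 11 (mod 1241)
11^2 ≡ 11^2 = 121 ≡ 121 (mod 1241)
11^4 ≡ 121^2 = 14641 ≡ 990 (mod 1241)
11^8 ≡ 990^2 = 980100 ≡ 951 (mod 1241)
11^16 ≡ 951^2 = 904401 ≡ 953 (mod 1241)
11^32 ≡ 953^2 = 908209 ≡ 1038 (mod 1241)
11^64 ≡ 1038^2 = 1077444 ≡ 256 (mod 1241)
11^128 ≡ 256^2 = 65536 ≡ 1004 (mod 1241)
11^256 ≡ 1004^2 = 1008016 ≡ 324 (mod 1241)
11^512 ≡ 324^2 = 104976 ≡ 732 (mod 1241)
11^1024 ≡ 732^2 = 535824 ≡ 953 (mod 1241)
1240 = 1024 + 128 + 64 + 16 + 8 in binary powers of 2.
So 11^1240 ≡ 953 · 1004 · 256 · 953 · 951 ≡ 1172 (mod 1241).
Since 1172 ≠ 1, base 11 is a Fermat witness: 1241 is composite.

1172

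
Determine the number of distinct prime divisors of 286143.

5

286143 = 3 · 95381
95381 = 11 · 8671
8671 = 13 · 667
667 = 23 · 29
286143 = 3 · 11 · 13 · 23 · 29, which has 5 distinct prime factors.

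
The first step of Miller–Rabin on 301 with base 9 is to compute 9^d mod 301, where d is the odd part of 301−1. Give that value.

301 − 1 = 300 = 2^2 · 75, so d = 75.
9^1 ≡ 9 (mod 301)
9^2 ≡ 9^2 = 81 ≡ 81 (mod 301)
9^4 ≡ 81^2 = 6561 ≡ 240 (mod 301)
9^8 ≡ 240^2 = 57600 ≡ 109 (mod 301)
9^16 ≡ 109^2 = 11881 ≡ 142 (mod 301)
9^32 ≡ 142^2 = 20164 ≡ 298 (mod 301)
9^64 ≡ 298^2 = 88804 ≡ 9 (mod 301)
75 = 64 + 8 + 2 + 1 in binary powers of 2.
So 9^75 ≡ 9 · 109 · 81 · 9 ≡ 274 (mod 301).
Squaring chain: 274 → 127; never reaches −1, so base 9 is a Miller–Rabin witness that 301 is composite.

274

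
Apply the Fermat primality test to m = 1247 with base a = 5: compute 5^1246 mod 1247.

5^1 ≡ 5 (mod 1247)
5^2 ≡ 5^2 = 25 ≡ 25 (mod 1247)
5^4 ≡ 25^2 = 625 ≡ 625 (mod 1247)
5^8 ≡ 625^2 = 390625 ≡ 314 (mod 1247)
5^16 ≡ 314^2 = 98596 ≡ 83 (mod 1247)
5^32 ≡ 83^2 = 6889 ≡ 654 (mod 1247)
5^64 ≡ 654^2 = 427716 ≡ 1242 (mod 1247)
5^128 ≡ 1242^2 = 1542564 ≡ 25 (mod 1247)
5^256 ≡ 25^2 = 625 ≡ 625 (mod 1247)
5^512 ≡ 625^2 = 390625 ≡ 314 (mod 1247)
5^1024 ≡ 314^2 = 98596 ≡ 83 (mod 1247)
1246 = 1024 + 128 + 64 + 16 + 8 + 4 + 2 in binary powers of 2.
So 5^1246 ≡ 83 · 25 · 1242 · 83 · 314 · 625 · 25 ≡ 436 (mod 1247).
Since 436 ≠ 1, base 5 is a Fermat witness: 1247 is composite.

436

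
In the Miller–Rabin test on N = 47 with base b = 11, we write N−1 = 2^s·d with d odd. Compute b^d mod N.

47 − 1 = 46 = 2^1 · 23, so d = 23.
11^1 ≡ 11 (mod 47)
11^2 ≡ 11^2 = 121 ≡ 27 (mod 47)
11^4 ≡ 27^2 = 729 ≡ 24 (mod 47)
11^8 ≡ 24^2 = 576 ≡ 12 (mod 47)
11^16 ≡ 12^2 = 144 ≡ 3 (mod 47)
23 = 16 + 4 + 2 + 1 in binary powers of 2.
So 11^23 ≡ 3 · 24 · 27 · 11 ≡ 46 (mod 47).
Since 11^d ≡ 46 (mod 47), base 11 does not prove 47 composite.

46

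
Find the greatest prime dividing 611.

47

611 = 13 · 47
47 is prime.
So 611 = 13 · 47; the largest prime factor is 47.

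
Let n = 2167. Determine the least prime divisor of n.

11

2167 is odd.
Digit sum 16, not divisible by 3.
Ends in 7: not divisible by 5.
7: 2167 = 7·309 + 4
11: 2167 = 11·197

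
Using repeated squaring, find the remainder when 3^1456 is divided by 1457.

3^1 ≡ 3 (mod 1457)
3^2 ≡ 3^2 = 9 ≡ 9 (mod 1457)
3^4 ≡ 9^2 = 81 ≡ 81 (mod 1457)
3^8 ≡ 81^2 = 6561 ≡ 733 (mod 1457)
3^16 ≡ 733^2 = 537289 ≡ 1113 (mod 1457)
3^32 ≡ 1113^2 = 1238769 ≡ 319 (mod 1457)
3^64 ≡ 319^2 = 101761 ≡ 1228 (mod 1457)
3^128 ≡ 1228^2 = 1507984 ≡ 1446 (mod 1457)
3^256 ≡ 1446^2 = 2090916 ≡ 121 (mod 1457)
3^512 ≡ 121^2 = 14641 ≡ 71 (mod 1457)
3^1024 ≡ 71^2 = 5041 ≡ 670 (mod 1457)
1456 = 1024 + 256 + 128 + 32 + 16 in binary powers of 2.
So 3^1456 ≡ 670 · 121 · 1446 · 319 · 1113 ≡ 307 (mod 1457).
Since 307 ≠ 1, base 3 is a Fermat witness: 1457 is composite.

307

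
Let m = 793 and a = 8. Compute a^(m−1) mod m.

8^1 ≡ 8 (mod 793)
8^2 ≡ 8^2 = 64 ≡ 64 (mod 793)
8^4 ≡ 64^2 = 4096 ≡ 131 (mod 793)
8^8 ≡ 131^2 = 17161 ≡ 508 (mod 793)
8^16 ≡ 508^2 = 258064 ≡ 339 (mod 793)
8^32 ≡ 339^2 = 114921 ≡ 729 (mod 793)
8^64 ≡ 729^2 = 531441 ≡ 131 (mod 793)
8^128 ≡ 131^2 = 17161 ≡ 508 (mod 793)
8^256 ≡ 508^2 = 258064 ≡ 339 (mod 793)
8^512 ≡ 339^2 = 114921 ≡ 729 (mod 793)
792 = 512 + 256 + 16 + 8 in binary powers of 2.
So 8^792 ≡ 729 · 339 · 339 · 508 ≡ 729 (mod 793).
Since 729 ≠ 1, base 8 is a Fermat witness: 793 is composite.

729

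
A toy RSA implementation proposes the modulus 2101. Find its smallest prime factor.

11

2101 is odd.
Digit sum 4, not divisible by 3.
Ends in 1: not divisible by 5.
7: 2101 = 7·300 + 1
11: 2101 = 11·191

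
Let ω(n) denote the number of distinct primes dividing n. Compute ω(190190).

6

190190 = 2 · 95095
95095 = 5 · 19019
19019 = 7 · 2717
2717 = 11 · 247
247 = 13 · 19
190190 = 2 · 5 · 7 · 11 · 13 · 19, which has 6 distinct prime factors.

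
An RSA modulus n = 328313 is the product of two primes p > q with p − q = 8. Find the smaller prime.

Since p = q + 8, we have 328313 = q(q + 8), so q² + 8q − 328313 = 0.
Discriminant: 8² + 4·328313 = 64 + 1313252 = 1313316; √1313316 = 1146.
q = (−8 + 1146)/2 = 569, and p = q + 8 = 577.
Check: 569 · 577 = 328313.

569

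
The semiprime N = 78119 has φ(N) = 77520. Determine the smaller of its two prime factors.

191

φ(n) = (p−1)(q−1) = n − (p+q) + 1, so p + q = 78119 − 77520 + 1 = 600.
p and q are the roots of t² − 600t + 78119 = 0.
Discriminant: 600² − 4·78119 = 360000 − 312476 = 47524; √47524 = 218.
q = (600 − 218)/2 = 191, p = (600 + 218)/2 = 409.
Check: 191 · 409 = 78119.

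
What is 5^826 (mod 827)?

5^1 ≡ 5 (mod 827)
5^2 ≡ 5^2 = 25 ≡ 25 (mod 827)
5^4 ≡ 25^2 = 625 ≡ 625 (mod 827)
5^8 ≡ 625^2 = 390625 ≡ 281 (mod 827)
5^16 ≡ 281^2 = 78961 ≡ 396 (mod 827)
5^32 ≡ 396^2 = 156816 ≡ 513 (mod 827)
5^64 ≡ 513^2 = 263169 ≡ 183 (mod 827)
5^128 ≡ 183^2 = 33489 ≡ 409 (mod 827)
5^256 ≡ 409^2 = 167281 ≡ 227 (mod 827)
5^512 ≡ 227^2 = 51529 ≡ 255 (mod 827)
826 = 512 + 256 + 32 + 16 + 8 + 2 in binary powers of 2.
So 5^826 ≡ 255 · 227 · 513 · 396 · 281 · 25 ≡ 1 (mod 827).
Since the result is 1, base 5 gives no evidence that 827 is composite.

1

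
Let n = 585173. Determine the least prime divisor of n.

585173 is odd.
Digit sum 29, not divisible by 3.
Ends in 3: not divisible by 5.
7: 585173 = 7·83596 + 1
11: 585173 = 11·53197 + 6
13: 585173 = 13·45013 + 4
17: 585173 = 17·34421 + 16
19: 585173 = 19·30798 + 11
23: 585173 = 23·25442 + 7
29: 585173 = 29·20178 + 11
31: 585173 = 31·18876 + 17
37: 585173 = 37·15815 + 18
41: 585173 = 41·14272 + 21
43: 585173 = 43·13608 + 29
47: 585173 = 47·12450 + 23
53: 585173 = 53·11041

53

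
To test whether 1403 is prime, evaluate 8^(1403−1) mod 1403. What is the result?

8^1 ≡ 8 (mod 1403)
8^2 ≡ 8^2 = 64 ≡ 64 (mod 1403)
8^4 ≡ 64^2 = 4096 ≡ 1290 (mod 1403)
8^8 ≡ 1290^2 = 1664100 ≡ 142 (mod 1403)
8^16 ≡ 142^2 = 20164 ≡ 522 (mod 1403)
8^32 ≡ 522^2 = 272484 ≡ 302 (mod 1403)
8^64 ≡ 302^2 = 91204 ≡ 9 (mod 1403)
8^128 ≡ 9^2 = 81 ≡ 81 (mod 1403)
8^256 ≡ 81^2 = 6561 ≡ 949 (mod 1403)
8^512 ≡ 949^2 = 900601 ≡ 1278 (mod 1403)
8^1024 ≡ 1278^2 = 1633284 ≡ 192 (mod 1403)
1402 = 1024 + 256 + 64 + 32 + 16 + 8 + 2 in binary powers of 2.
So 8^1402 ≡ 192 · 949 · 9 · 302 · 522 · 142 · 64 ≡ 430 (mod 1403).
Since 430 ≠ 1, base 8 is a Fermat witness: 1403 is composite.

430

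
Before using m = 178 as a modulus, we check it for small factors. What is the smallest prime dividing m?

2

178 is even: 2 divides it.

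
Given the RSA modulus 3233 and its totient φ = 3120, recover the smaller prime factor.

53

φ(n) = (p−1)(q−1) = n − (p+q) + 1, so p + q = 3233 − 3120 + 1 = 114.
p and q are the roots of t² − 114t + 3233 = 0.
Discriminant: 114² − 4·3233 = 12996 − 12932 = 64; √64 = 8.
q = (114 − 8)/2 = 53, p = (114 + 8)/2 = 61.
Check: 53 · 61 = 3233.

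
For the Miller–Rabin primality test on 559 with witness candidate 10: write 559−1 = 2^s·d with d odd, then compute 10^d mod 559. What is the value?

559 − 1 = 558 = 2^1 · 279, so d = 279.
10^1 ≡ 10 (mod 559)
10^2 ≡ 10^2 = 100 ≡ 100 (mod 559)
10^4 ≡ 100^2 = 10000 ≡ 497 (mod 559)
10^8 ≡ 497^2 = 247009 ≡ 490 (mod 559)
10^16 ≡ 490^2 = 240100 ≡ 289 (mod 559)
10^32 ≡ 289^2 = 83521 ≡ 230 (mod 559)
10^64 ≡ 230^2 = 52900 ≡ 354 (mod 559)
10^128 ≡ 354^2 = 125316 ≡ 100 (mod 559)
10^256 ≡ 100^2 = 10000 ≡ 497 (mod 559)
279 = 256 + 16 + 4 + 2 + 1 in binary powers of 2.
So 10^279 ≡ 497 · 289 · 497 · 100 · 10 ≡ 207 (mod 559).
Squaring chain: 207; never reaches −1, so base 10 is a Miller–Rabin witness that 559 is composite.

207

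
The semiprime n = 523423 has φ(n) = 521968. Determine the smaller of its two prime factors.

φ(n) = (p−1)(q−1) = n − (p+q) + 1, so p + q = 523423 − 521968 + 1 = 1456.
p and q are the roots of t² − 1456t + 523423 = 0.
Discriminant: 1456² − 4·523423 = 2119936 − 2093692 = 26244; √26244 = 162.
q = (1456 − 162)/2 = 647, p = (1456 + 162)/2 = 809.
Check: 647 · 809 = 523423.

647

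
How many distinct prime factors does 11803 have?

3

11803 = 11 · 1073
1073 = 29 · 37
11803 = 11 · 29 · 37, which has 3 distinct prime factors.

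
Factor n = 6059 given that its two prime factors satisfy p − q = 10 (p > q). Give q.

73

Since p = q + 10, we have 6059 = q(q + 10), so q² + 10q − 6059 = 0.
Discriminant: 10² + 4·6059 = 100 + 24236 = 24336; √24336 = 156.
q = (−10 + 156)/2 = 73, and p = q + 10 = 83.
Check: 73 · 83 = 6059.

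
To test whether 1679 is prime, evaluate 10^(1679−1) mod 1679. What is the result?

10^1 ≡ 10 (mod 1679)
10^2 ≡ 10^2 = 100 ≡ 100 (mod 1679)
10^4 ≡ 100^2 = 10000 ≡ 1605 (mod 1679)
10^8 ≡ 1605^2 = 2576025 ≡ 439 (mod 1679)
10^16 ≡ 439^2 = 192721 ≡ 1315 (mod 1679)
10^32 ≡ 1315^2 = 1729225 ≡ 1534 (mod 1679)
10^64 ≡ 1534^2 = 2353156 ≡ 877 (mod 1679)
10^128 ≡ 877^2 = 769129 ≡ 147 (mod 1679)
10^256 ≡ 147^2 = 21609 ≡ 1461 (mod 1679)
10^512 ≡ 1461^2 = 2134521 ≡ 512 (mod 1679)
10^1024 ≡ 512^2 = 262144 ≡ 220 (mod 1679)
1678 = 1024 + 512 + 128 + 8 + 4 + 2 in binary powers of 2.
So 10^1678 ≡ 220 · 512 · 147 · 439 · 1605 · 100 ≡ 995 (mod 1679).
Since 995 ≠ 1, base 10 is a Fermat witness: 1679 is composite.

995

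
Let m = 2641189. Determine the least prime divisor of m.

2641189 is odd.
Digit sum 31, not divisible by 3.
Ends in 9: not divisible by 5.
7: 2641189 = 7·377312 + 5
11: 2641189 = 11·240108 + 1
13: 2641189 = 13·203168 + 5
17: 2641189 = 17·155364 + 1
19: 2641189 = 19·139009 + 18
23: 2641189 = 23·114834 + 7
29: 2641189 = 29·91075 + 14
31: 2641189 = 31·85199 + 20
37: 2641189 = 37·71383 + 18
41: 2641189 = 41·64419 + 10
43: 2641189 = 43·61423

43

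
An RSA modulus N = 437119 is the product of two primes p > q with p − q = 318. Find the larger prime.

Since p = q + 318, we have 437119 = q(q + 318), so q² + 318q − 437119 = 0.
Discriminant: 318² + 4·437119 = 101124 + 1748476 = 1849600; √1849600 = 1360.
q = (−318 + 1360)/2 = 521, and p = q + 318 = 839.
Check: 521 · 839 = 437119.

839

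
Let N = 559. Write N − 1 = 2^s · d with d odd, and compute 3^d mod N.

131

559 − 1 = 558 = 2^1 · 279, so d = 279.
3^1 ≡ 3 (mod 559)
3^2 ≡ 3^2 = 9 ≡ 9 (mod 559)
3^4 ≡ 9^2 = 81 ≡ 81 (mod 559)
3^8 ≡ 81^2 = 6561 ≡ 412 (mod 559)
3^16 ≡ 412^2 = 169744 ≡ 367 (mod 559)
3^32 ≡ 367^2 = 134689 ≡ 529 (mod 559)
3^64 ≡ 529^2 = 279841 ≡ 341 (mod 559)
3^128 ≡ 341^2 = 116281 ≡ 9 (mod 559)
3^256 ≡ 9^2 = 81 ≡ 81 (mod 559)
279 = 256 + 16 + 4 + 2 + 1 in binary powers of 2.
So 3^279 ≡ 81 · 367 · 81 · 9 · 3 ≡ 131 (mod 559).
Squaring chain: 131; never reaches −1, so base 3 is a Miller–Rabin witness that 559 is composite.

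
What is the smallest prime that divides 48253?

73

48253 is odd.
Digit sum 22, not divisible by 3.
Ends in 3: not divisible by 5.
7: 48253 = 7·6893 + 2
11: 48253 = 11·4386 + 7
13: 48253 = 13·3711 + 10
17: 48253 = 17·2838 + 7
19: 48253 = 19·2539 + 12
23: 48253 = 23·2097 + 22
29: 48253 = 29·1663 + 26
31: 48253 = 31·1556 + 17
37: 48253 = 37·1304 + 5
41: 48253 = 41·1176 + 37
43: 48253 = 43·1122 + 7
47: 48253 = 47·1026 + 31
53: 48253 = 53·910 + 23
59: 48253 = 59·817 + 50
61: 48253 = 61·791 + 2
67: 48253 = 67·720 + 13
71: 48253 = 71·679 + 44
73: 48253 = 73·661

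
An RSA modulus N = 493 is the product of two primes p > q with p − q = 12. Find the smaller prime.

Since p = q + 12, we have 493 = q(q + 12), so q² + 12q − 493 = 0.
Discriminant: 12² + 4·493 = 144 + 1972 = 2116; √2116 = 46.
q = (−12 + 46)/2 = 17, and p = q + 12 = 29.
Check: 17 · 29 = 493.

17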